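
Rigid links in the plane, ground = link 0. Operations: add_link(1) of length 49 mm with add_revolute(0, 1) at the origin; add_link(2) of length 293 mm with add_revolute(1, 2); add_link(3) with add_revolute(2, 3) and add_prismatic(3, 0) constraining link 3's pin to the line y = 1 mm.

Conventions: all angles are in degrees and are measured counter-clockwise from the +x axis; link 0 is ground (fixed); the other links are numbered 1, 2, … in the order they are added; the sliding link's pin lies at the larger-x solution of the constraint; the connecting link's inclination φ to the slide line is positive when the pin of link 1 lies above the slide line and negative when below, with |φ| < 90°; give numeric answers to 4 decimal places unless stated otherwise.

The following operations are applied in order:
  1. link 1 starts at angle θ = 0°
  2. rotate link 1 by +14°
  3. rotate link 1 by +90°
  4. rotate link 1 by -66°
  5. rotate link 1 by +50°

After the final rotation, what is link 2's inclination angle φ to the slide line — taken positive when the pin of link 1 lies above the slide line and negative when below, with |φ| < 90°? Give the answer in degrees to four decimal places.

geometry: r = 49 mm, L = 293 mm, e = 1 mm; θ starts at 0°
rotate link 1 by +14°: θ ← 0° +14° = 14°
rotate link 1 by +90°: θ ← 14° +90° = 104°
rotate link 1 by -66°: θ ← 104° -66° = 38°
rotate link 1 by +50°: θ ← 38° +50° = 88°
h = r sin θ − e = 48.970151 − 1 = 47.970151
sin φ = h / L = 47.970151 / 293 = 0.16372065
φ = arcsin(0.16372065) = 9.422923°

9.4229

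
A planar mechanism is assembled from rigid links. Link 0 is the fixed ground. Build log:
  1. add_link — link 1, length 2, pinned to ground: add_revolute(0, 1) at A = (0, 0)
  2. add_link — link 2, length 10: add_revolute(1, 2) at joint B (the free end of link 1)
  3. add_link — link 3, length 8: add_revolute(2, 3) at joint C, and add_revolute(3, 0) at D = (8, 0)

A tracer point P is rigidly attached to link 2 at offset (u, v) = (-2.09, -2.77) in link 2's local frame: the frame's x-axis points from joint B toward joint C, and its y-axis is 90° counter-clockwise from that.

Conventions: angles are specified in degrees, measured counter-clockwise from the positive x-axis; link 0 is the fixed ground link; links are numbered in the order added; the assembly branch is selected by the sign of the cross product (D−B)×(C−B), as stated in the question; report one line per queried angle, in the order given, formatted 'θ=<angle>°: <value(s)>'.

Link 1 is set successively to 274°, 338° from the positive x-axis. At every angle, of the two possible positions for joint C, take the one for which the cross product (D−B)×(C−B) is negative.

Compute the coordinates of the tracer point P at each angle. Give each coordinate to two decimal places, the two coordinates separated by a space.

A=(0,0), D=(8.00,0)
θ=274°: B = A + 2.00·(cos274°, sin274°) = (0.1395, -1.9951)
θ=274°: |BD| = 8.1097
θ=274°: circle(B,10.00) ∩ circle(D,8.00): a=6.2744, h=7.7866
θ=274°:   candidates: C₊=(4.3055,7.0958) cross=63.148; C₋=(8.1367,-7.9988) cross=-63.148
θ=274°:   branch - wants cross < 0 → take C=(8.1367,-7.9988) (cross=-63.148)
θ=274°: ex = (C−B)/|BC| = (0.7997,-0.6004); ey = (0.6004,0.7997)
θ=274°: P = B + -2.09·ex + -2.77·ey = (-3.1949,-2.9556)
θ=338°: B = A + 2.00·(cos338°, sin338°) = (1.8544, -0.7492)
θ=338°: |BD| = 6.1911
θ=338°: circle(B,10.00) ∩ circle(D,8.00): a=6.0030, h=7.9978
θ=338°:   candidates: C₊=(6.8454,7.9162) cross=49.515; C₋=(8.7810,-7.9618) cross=-49.515
θ=338°:   branch - wants cross < 0 → take C=(8.7810,-7.9618) (cross=-49.515)
θ=338°: ex = (C−B)/|BC| = (0.6927,-0.7213); ey = (0.7213,0.6927)
θ=338°: P = B + -2.09·ex + -2.77·ey = (-1.5912,-1.1605)

θ=274°: -3.19 -2.96
θ=338°: -1.59 -1.16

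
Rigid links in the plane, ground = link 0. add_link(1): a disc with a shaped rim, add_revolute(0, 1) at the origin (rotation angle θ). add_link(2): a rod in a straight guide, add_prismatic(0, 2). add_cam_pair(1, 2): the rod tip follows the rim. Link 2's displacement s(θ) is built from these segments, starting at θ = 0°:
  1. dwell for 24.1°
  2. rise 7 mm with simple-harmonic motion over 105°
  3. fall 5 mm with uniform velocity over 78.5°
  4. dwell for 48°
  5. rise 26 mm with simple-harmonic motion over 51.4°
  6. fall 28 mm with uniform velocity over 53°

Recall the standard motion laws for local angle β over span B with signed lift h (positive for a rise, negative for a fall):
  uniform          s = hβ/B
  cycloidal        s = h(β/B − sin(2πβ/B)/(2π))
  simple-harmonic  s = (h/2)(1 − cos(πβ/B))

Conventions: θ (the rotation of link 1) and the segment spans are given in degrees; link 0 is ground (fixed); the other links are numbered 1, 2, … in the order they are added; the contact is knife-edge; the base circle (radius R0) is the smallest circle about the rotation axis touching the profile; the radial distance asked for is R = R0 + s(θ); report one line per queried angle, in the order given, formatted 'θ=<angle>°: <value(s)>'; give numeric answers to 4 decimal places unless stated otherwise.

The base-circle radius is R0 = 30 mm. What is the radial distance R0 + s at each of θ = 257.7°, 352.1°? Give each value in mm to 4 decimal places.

segment 1 (0° to 24.1°, dwell): s unchanged at 0.0000
segment 2 (24.1° to 129.1°, simple-harmonic, h = 7) is passed completely: s = 0.0000 + (7) = 7.0000
segment 3 (129.1° to 207.6°, uniform, h = -5) is passed completely: s = 7.0000 + (-5) = 2.0000
segment 4 (207.6° to 255.6°, dwell): s unchanged at 2.0000
θ = 257.7° falls in segment 5 (255.6° to 307°, simple-harmonic, h = 26): β = 257.7 − 255.6 = 2.1°, B = 51.4°; Δs = 26/2·(1 − cos(π·0.0409)) = 0.1069; s = 2.0000 + 0.1069 = 2.1069
segment 5 (255.6° to 307°, simple-harmonic, h = 26) is passed completely: s = 2.0000 + (26) = 28.0000
θ = 352.1° falls in segment 6 (307° to 360°, uniform, h = -28): β = 352.1 − 307 = 45.1°, B = 53°; Δs = -28·45.1/53 = -23.8264; s = 28.0000 − 23.8264 = 4.1736
θ=257.7°: R = R0 + s = 30 + 2.1069 = 32.1069
θ=352.1°: R = R0 + s = 30 + 4.1736 = 34.1736

θ=257.7°: 32.1069
θ=352.1°: 34.1736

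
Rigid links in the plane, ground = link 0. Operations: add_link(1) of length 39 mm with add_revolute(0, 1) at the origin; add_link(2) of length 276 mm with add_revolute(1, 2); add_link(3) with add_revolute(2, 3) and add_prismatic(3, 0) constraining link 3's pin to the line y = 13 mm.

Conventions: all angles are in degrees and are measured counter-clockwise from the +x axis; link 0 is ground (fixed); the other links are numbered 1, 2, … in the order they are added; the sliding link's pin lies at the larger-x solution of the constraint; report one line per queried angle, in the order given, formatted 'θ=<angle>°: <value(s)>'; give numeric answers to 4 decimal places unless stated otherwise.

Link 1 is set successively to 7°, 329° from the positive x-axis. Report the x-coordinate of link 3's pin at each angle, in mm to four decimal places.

geometry: r = 39 mm, L = 276 mm, e = 13 mm
θ=7°: crank pin P = (r cos θ, r sin θ) = (38.709300, 4.752904)
θ=7°: h = r sin θ − e = 4.752904 − 13 = -8.247096
θ=7°: x = r cos θ + √(L² − h²) = 38.709300 + 275.876758 = 314.586058
θ=329°: crank pin P = (r cos θ, r sin θ) = (33.429525, -20.086485)
θ=329°: h = r sin θ − e = -20.086485 − 13 = -33.086485
θ=329°: x = r cos θ + √(L² − h²) = 33.429525 + 274.009643 = 307.439168

θ=7°: 314.5861
θ=329°: 307.4392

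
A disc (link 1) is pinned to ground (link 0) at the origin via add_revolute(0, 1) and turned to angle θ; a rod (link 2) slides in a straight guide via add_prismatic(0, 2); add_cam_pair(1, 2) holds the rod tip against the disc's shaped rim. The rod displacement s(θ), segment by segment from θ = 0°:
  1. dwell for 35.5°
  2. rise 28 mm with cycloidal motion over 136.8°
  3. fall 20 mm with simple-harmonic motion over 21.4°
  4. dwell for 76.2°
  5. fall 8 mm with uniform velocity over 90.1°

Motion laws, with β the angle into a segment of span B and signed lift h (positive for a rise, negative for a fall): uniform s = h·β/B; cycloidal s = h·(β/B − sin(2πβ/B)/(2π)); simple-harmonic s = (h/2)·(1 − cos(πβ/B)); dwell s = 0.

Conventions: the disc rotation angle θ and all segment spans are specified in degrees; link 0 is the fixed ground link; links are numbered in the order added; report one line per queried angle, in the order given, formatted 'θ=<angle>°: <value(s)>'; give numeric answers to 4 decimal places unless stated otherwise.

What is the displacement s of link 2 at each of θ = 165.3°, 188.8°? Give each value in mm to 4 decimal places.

segment 1 (0° to 35.5°, dwell): s unchanged at 0.0000
θ = 165.3° falls in segment 2 (35.5° to 172.3°, cycloidal, h = 28): β = 165.3 − 35.5 = 129.8°, B = 136.8°; Δs = 28·(0.9488 − sin(2π·0.9488)/(2π)) = 27.9754; s = 0.0000 + 27.9754 = 27.9754
segment 2 (35.5° to 172.3°, cycloidal, h = 28) is passed completely: s = 0.0000 + (28) = 28.0000
θ = 188.8° falls in segment 3 (172.3° to 193.7°, simple-harmonic, h = -20): β = 188.8 − 172.3 = 16.5°, B = 21.4°; Δs = -20/2·(1 − cos(π·0.7710)) = -17.5224; s = 28.0000 − 17.5224 = 10.4776

θ=165.3°: 27.9754
θ=188.8°: 10.4776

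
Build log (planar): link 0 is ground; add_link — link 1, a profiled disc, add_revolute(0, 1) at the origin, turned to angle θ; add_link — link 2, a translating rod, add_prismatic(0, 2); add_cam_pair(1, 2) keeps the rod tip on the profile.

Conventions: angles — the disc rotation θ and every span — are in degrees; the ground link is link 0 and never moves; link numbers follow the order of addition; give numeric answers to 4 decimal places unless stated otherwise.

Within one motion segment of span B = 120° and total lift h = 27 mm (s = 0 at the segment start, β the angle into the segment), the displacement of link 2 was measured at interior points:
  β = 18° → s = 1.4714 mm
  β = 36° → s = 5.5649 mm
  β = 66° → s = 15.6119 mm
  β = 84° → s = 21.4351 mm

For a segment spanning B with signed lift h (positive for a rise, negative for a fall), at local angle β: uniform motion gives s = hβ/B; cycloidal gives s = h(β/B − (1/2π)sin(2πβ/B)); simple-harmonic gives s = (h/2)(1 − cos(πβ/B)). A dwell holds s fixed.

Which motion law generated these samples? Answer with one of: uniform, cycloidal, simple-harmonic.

candidates at β/B = r: uniform s = h·r (linear in β); cycloidal s = h·(r − sin(2πr)/(2π)); simple-harmonic s = (h/2)(1 − cos(πr))
β=18°: printed 1.4714 | uniform 4.0500, cycloidal 0.5735, simple-harmonic 1.4714
β=36°: printed 5.5649 | uniform 8.1000, cycloidal 4.0131, simple-harmonic 5.5649
β=66°: printed 15.6119 | uniform 14.8500, cycloidal 16.1779, simple-harmonic 15.6119
β=84°: printed 21.4351 | uniform 18.9000, cycloidal 22.9869, simple-harmonic 21.4351
only one law matches every sample → simple-harmonic

simple-harmonic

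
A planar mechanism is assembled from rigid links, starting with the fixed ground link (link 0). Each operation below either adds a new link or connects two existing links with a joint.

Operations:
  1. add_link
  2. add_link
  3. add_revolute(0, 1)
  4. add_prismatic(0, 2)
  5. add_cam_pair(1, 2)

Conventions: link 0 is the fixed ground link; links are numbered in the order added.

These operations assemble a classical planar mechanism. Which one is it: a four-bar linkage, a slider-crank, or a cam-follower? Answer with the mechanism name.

links: 3 (incl. ground); joints: 1 revolute, 1 prismatic, 1 higher (cam) pair, forming one closed loop
3 links, revolute + prismatic + higher pair in one loop → cam-follower

cam-follower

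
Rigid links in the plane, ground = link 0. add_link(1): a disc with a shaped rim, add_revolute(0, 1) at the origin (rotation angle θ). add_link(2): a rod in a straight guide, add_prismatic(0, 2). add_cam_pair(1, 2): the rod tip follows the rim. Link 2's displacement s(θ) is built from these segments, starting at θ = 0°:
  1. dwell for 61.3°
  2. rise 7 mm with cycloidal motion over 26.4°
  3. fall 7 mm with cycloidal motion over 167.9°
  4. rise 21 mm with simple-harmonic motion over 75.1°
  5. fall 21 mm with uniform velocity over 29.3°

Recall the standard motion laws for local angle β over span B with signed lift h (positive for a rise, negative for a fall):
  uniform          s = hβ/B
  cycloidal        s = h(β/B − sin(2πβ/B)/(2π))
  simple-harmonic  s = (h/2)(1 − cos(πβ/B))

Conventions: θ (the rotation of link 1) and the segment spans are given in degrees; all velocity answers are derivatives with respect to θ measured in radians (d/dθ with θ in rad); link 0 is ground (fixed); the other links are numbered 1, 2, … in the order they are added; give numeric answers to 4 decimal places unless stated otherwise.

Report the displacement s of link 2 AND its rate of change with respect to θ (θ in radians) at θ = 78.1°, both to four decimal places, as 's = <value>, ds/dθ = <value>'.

segment 1 (0° to 61.3°, dwell): s unchanged at 0.0000
θ = 78.1° falls in segment 2 (61.3° to 87.7°, cycloidal, h = 7): β = 78.1 − 61.3 = 16.8°, B = 26.4°; Δs = 7·(0.6364 − sin(2π·0.6364)/(2π)) = 5.2965; s = 0.0000 + 5.2965 = 5.2965
velocity in seg [61.3°–87.7°] (cycloidal), θ in radians: β = 16.8° = 0.2932 rad, B = 26.4° = 0.4608 rad; ds/dθ = (h/B)(1 − cos(2πβ/B)) = (7/0.4608)(1 − cos(2π·0.6364)) = 25.140748 mm/rad

s = 5.2965, ds/dθ = 25.1407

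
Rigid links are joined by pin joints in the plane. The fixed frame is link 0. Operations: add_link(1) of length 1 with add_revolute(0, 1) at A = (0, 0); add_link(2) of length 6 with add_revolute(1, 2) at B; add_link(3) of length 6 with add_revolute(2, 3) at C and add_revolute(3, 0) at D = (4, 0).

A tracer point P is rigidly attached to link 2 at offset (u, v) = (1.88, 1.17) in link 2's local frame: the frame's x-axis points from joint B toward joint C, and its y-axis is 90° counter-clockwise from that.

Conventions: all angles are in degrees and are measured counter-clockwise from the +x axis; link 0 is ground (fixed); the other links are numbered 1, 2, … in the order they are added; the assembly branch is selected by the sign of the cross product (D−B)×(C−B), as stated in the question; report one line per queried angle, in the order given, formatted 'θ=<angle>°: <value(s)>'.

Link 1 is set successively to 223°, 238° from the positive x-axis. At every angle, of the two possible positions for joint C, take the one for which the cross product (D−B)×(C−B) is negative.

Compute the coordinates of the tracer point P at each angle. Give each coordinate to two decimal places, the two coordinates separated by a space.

A=(0,0), D=(4.00,0)
θ=223°: B = A + 1.00·(cos223°, sin223°) = (-0.7314, -0.6820)
θ=223°: |BD| = 4.7803
θ=223°: circle(B,6.00) ∩ circle(D,6.00): a=2.3901, h=5.5034
θ=223°:   candidates: C₊=(0.8492,5.1061) cross=26.308; C₋=(2.4195,-5.7881) cross=-26.308
θ=223°:   branch - wants cross < 0 → take C=(2.4195,-5.7881) (cross=-26.308)
θ=223°: ex = (C−B)/|BC| = (0.5251,-0.8510); ey = (0.8510,0.5251)
θ=223°: P = B + 1.88·ex + 1.17·ey = (1.2516,-1.6675)
θ=238°: B = A + 1.00·(cos238°, sin238°) = (-0.5299, -0.8480)
θ=238°: |BD| = 4.6086
θ=238°: circle(B,6.00) ∩ circle(D,6.00): a=2.3043, h=5.5399
θ=238°:   candidates: C₊=(0.7156,5.0212) cross=25.531; C₋=(2.7545,-5.8693) cross=-25.531
θ=238°:   branch - wants cross < 0 → take C=(2.7545,-5.8693) (cross=-25.531)
θ=238°: ex = (C−B)/|BC| = (0.5474,-0.8369); ey = (0.8369,0.5474)
θ=238°: P = B + 1.88·ex + 1.17·ey = (1.4783,-1.7809)

θ=223°: 1.25 -1.67
θ=238°: 1.48 -1.78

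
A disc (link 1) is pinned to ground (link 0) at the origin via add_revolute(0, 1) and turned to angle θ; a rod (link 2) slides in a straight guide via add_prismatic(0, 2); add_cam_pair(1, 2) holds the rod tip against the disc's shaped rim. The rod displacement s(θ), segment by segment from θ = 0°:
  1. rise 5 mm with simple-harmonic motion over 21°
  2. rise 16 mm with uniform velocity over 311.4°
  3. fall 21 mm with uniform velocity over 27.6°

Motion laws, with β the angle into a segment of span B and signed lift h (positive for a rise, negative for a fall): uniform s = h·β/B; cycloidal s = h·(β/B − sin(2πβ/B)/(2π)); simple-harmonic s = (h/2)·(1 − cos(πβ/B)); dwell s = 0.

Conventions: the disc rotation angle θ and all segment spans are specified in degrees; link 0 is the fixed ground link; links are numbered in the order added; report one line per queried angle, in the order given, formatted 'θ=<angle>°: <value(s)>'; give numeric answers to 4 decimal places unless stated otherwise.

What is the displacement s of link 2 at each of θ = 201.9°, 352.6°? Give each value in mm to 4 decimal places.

segment 1 (0° to 21°, simple-harmonic, h = 5) is passed completely: s = 0.0000 + (5) = 5.0000
θ = 201.9° falls in segment 2 (21° to 332.4°, uniform, h = 16): β = 201.9 − 21 = 180.9°, B = 311.4°; Δs = 16·180.9/311.4 = 9.2948; s = 5.0000 + 9.2948 = 14.2948
segment 2 (21° to 332.4°, uniform, h = 16) is passed completely: s = 5.0000 + (16) = 21.0000
θ = 352.6° falls in segment 3 (332.4° to 360°, uniform, h = -21): β = 352.6 − 332.4 = 20.2°, B = 27.6°; Δs = -21·20.2/27.6 = -15.3696; s = 21.0000 − 15.3696 = 5.6304

θ=201.9°: 14.2948
θ=352.6°: 5.6304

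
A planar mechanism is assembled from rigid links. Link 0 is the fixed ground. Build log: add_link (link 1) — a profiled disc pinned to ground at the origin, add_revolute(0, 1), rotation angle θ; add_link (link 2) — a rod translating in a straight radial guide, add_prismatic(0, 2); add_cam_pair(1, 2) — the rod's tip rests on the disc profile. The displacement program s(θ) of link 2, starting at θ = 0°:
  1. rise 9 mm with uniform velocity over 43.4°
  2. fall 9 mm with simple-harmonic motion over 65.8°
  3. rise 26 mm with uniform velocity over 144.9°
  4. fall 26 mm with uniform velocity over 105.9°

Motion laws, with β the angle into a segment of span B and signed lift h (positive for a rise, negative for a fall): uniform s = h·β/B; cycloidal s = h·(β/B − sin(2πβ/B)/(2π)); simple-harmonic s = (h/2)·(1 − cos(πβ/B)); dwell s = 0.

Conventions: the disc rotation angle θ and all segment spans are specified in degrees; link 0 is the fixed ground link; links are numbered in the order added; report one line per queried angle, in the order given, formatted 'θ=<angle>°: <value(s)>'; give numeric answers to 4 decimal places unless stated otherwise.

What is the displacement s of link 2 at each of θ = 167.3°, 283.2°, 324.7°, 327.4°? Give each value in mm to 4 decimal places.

seg 1 [0°–43.4°] uniform, h=9: full span → s += 9 → s = 9.0000
seg 2 [43.4°–109.2°] simple-harmonic, h=-9: full span → s += -9 → s = 0.0000
seg 3 [109.2°–254.1°] uniform, h=26: θ=167.3° here. β=58.1, B=144.9. 26·58.1/144.9 = 10.4251 → s = 10.4251
seg 3 [109.2°–254.1°] uniform, h=26: full span → s += 26 → s = 26.0000
seg 4 [254.1°–360°] uniform, h=-26: θ=283.2° here. β=29.1, B=105.9. -26·29.1/105.9 = -7.1445 → s = 18.8555
seg 4 [254.1°–360°] uniform, h=-26: θ=324.7° here. β=70.6, B=105.9. -26·70.6/105.9 = -17.3333 → s = 8.6667
seg 4 [254.1°–360°] uniform, h=-26: θ=327.4° here. β=73.3, B=105.9. -26·73.3/105.9 = -17.9962 → s = 8.0038

θ=167.3°: 10.4251
θ=283.2°: 18.8555
θ=324.7°: 8.6667
θ=327.4°: 8.0038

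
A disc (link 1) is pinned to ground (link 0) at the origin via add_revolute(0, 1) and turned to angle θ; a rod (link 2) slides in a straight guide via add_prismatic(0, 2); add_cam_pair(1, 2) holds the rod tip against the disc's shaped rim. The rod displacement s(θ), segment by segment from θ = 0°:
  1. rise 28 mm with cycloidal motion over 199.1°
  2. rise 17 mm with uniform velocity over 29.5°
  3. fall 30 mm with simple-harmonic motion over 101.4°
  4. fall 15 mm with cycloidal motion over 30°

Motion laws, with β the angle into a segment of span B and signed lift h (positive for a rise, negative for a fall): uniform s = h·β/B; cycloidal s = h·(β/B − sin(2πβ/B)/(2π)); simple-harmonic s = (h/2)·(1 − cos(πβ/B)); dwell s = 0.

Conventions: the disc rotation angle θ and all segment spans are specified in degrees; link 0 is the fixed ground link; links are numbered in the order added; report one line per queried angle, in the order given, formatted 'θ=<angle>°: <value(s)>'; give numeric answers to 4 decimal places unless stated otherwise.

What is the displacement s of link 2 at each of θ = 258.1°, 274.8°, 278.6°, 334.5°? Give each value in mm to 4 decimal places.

segment 1 (0° to 199.1°, cycloidal, h = 28) is passed completely: s = 0.0000 + (28) = 28.0000
segment 2 (199.1° to 228.6°, uniform, h = 17) is passed completely: s = 28.0000 + (17) = 45.0000
θ = 258.1° falls in segment 3 (228.6° to 330°, simple-harmonic, h = -30): β = 258.1 − 228.6 = 29.5°, B = 101.4°; Δs = -30/2·(1 − cos(π·0.2909)) = -5.8410; s = 45.0000 − 5.8410 = 39.1590
θ = 274.8° falls in segment 3 (228.6° to 330°, simple-harmonic, h = -30): β = 274.8 − 228.6 = 46.2°, B = 101.4°; Δs = -30/2·(1 − cos(π·0.4556)) = -12.9155; s = 45.0000 − 12.9155 = 32.0845
θ = 278.6° falls in segment 3 (228.6° to 330°, simple-harmonic, h = -30): β = 278.6 − 228.6 = 50°, B = 101.4°; Δs = -30/2·(1 − cos(π·0.4931)) = -14.6747; s = 45.0000 − 14.6747 = 30.3253
segment 3 (228.6° to 330°, simple-harmonic, h = -30) is passed completely: s = 45.0000 + (-30) = 15.0000
θ = 334.5° falls in segment 4 (330° to 360°, cycloidal, h = -15): β = 334.5 − 330 = 4.5°, B = 30°; Δs = -15·(0.1500 − sin(2π·0.1500)/(2π)) = -0.3186; s = 15.0000 − 0.3186 = 14.6814

θ=258.1°: 39.1590
θ=274.8°: 32.0845
θ=278.6°: 30.3253
θ=334.5°: 14.6814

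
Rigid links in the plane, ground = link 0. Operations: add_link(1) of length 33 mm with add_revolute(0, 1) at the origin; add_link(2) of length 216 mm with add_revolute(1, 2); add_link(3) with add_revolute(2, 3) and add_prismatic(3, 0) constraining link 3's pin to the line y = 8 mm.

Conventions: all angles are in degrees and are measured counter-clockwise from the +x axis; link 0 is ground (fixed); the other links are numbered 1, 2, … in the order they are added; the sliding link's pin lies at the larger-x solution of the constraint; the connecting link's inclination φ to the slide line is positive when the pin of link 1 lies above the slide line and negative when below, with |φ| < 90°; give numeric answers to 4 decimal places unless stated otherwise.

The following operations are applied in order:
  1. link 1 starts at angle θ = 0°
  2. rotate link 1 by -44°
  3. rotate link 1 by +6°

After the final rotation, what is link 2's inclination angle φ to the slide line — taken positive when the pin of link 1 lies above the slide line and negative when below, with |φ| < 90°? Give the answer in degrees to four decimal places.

geometry: r = 33 mm, L = 216 mm, e = 8 mm; θ starts at 0°
rotate link 1 by -44°: θ ← 0° -44° = -44°
rotate link 1 by +6°: θ ← -44° +6° = -38°
h = r sin θ − e = -20.316829 − 8 = -28.316829
sin φ = h / L = -28.316829 / 216 = -0.13109643
φ = arcsin(-0.13109643) = -7.532955°

-7.5330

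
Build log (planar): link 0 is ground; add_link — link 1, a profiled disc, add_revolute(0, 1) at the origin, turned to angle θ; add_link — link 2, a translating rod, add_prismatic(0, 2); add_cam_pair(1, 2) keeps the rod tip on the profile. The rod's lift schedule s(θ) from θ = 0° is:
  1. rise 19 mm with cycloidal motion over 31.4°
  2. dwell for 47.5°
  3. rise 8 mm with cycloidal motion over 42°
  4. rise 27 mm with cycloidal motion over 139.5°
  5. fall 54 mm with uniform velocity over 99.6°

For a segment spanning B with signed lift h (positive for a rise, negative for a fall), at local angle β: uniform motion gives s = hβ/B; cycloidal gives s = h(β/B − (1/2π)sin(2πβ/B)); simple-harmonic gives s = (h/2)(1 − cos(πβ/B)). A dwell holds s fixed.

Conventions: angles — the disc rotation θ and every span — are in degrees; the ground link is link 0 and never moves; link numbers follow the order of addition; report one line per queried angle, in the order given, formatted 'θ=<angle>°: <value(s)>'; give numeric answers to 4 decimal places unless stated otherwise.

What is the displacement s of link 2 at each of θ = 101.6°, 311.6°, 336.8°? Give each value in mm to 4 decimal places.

seg 1 [0°–31.4°] cycloidal, h=19: full span → s += 19 → s = 19.0000
seg 2 [31.4°–78.9°] dwell: s stays 19.0000
seg 3 [78.9°–120.9°] cycloidal, h=8: θ=101.6° here. β=22.7, B=42. 8·(0.5405 − sin(2π·0.5405)/(2π)) = 4.6441 → s = 23.6441
seg 3 [78.9°–120.9°] cycloidal, h=8: full span → s += 8 → s = 27.0000
seg 4 [120.9°–260.4°] cycloidal, h=27: full span → s += 27 → s = 54.0000
seg 5 [260.4°–360°] uniform, h=-54: θ=311.6° here. β=51.2, B=99.6. -54·51.2/99.6 = -27.7590 → s = 26.2410
seg 5 [260.4°–360°] uniform, h=-54: θ=336.8° here. β=76.4, B=99.6. -54·76.4/99.6 = -41.4217 → s = 12.5783

θ=101.6°: 23.6441
θ=311.6°: 26.2410
θ=336.8°: 12.5783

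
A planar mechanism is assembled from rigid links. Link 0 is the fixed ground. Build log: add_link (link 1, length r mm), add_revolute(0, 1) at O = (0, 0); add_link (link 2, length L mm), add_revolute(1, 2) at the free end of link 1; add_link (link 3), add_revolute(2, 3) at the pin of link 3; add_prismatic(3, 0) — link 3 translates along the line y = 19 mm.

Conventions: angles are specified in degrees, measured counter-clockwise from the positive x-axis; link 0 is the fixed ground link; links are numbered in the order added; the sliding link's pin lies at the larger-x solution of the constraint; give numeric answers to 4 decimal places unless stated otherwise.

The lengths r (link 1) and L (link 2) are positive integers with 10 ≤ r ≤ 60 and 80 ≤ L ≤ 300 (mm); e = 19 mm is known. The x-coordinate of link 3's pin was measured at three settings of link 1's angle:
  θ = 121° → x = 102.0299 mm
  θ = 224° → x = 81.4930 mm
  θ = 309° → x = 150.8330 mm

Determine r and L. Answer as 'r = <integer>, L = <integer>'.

constraint per measurement: (x − r cos θ)² + (r sin θ − e)² = L²
subtracting the θ₁ and θ₂ equations cancels the r² and L² terms:
r = (x₁² − x₂²) / (2[(x₁cos θ₁ + e sin θ₁) − (x₂cos θ₂ + e sin θ₂)]) = 52.9999 → r = 53
L² = (x₁ − r cos θ₁)² + (r sin θ₁ − e)² = 17423.9896 → L = 132.0000 → L = 132
check at θ₃=309°: x = 150.8330 (printed 150.8330) ✓

r = 53, L = 132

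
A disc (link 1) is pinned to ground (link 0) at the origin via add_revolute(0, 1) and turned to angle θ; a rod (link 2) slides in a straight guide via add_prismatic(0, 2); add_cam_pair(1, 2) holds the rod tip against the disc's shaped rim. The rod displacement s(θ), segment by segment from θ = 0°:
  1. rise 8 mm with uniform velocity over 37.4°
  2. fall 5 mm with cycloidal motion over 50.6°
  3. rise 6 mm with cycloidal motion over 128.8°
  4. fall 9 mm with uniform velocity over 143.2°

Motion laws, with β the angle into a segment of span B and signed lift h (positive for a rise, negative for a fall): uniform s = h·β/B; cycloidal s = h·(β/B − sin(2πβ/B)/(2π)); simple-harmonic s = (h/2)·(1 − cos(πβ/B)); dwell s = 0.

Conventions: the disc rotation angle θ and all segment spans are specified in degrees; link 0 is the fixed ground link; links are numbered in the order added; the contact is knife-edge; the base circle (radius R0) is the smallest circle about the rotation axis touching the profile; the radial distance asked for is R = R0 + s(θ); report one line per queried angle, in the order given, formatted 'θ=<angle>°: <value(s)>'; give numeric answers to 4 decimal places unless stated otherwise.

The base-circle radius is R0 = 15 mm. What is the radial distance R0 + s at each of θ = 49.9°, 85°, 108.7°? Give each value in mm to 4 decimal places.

segment 1 (0° to 37.4°, uniform, h = 8) is passed completely: s = 0.0000 + (8) = 8.0000
θ = 49.9° falls in segment 2 (37.4° to 88°, cycloidal, h = -5): β = 49.9 − 37.4 = 12.5°, B = 50.6°; Δs = -5·(0.2470 − sin(2π·0.2470)/(2π)) = -0.4395; s = 8.0000 − 0.4395 = 7.5605
θ = 85° falls in segment 2 (37.4° to 88°, cycloidal, h = -5): β = 85 − 37.4 = 47.6°, B = 50.6°; Δs = -5·(0.9407 − sin(2π·0.9407)/(2π)) = -4.9932; s = 8.0000 − 4.9932 = 3.0068
segment 2 (37.4° to 88°, cycloidal, h = -5) is passed completely: s = 8.0000 + (-5) = 3.0000
θ = 108.7° falls in segment 3 (88° to 216.8°, cycloidal, h = 6): β = 108.7 − 88 = 20.7°, B = 128.8°; Δs = 6·(0.1607 − sin(2π·0.1607)/(2π)) = 0.1557; s = 3.0000 + 0.1557 = 3.1557
θ=49.9°: R = R0 + s = 15 + 7.5605 = 22.5605
θ=85°: R = R0 + s = 15 + 3.0068 = 18.0068
θ=108.7°: R = R0 + s = 15 + 3.1557 = 18.1557

θ=49.9°: 22.5605
θ=85°: 18.0068
θ=108.7°: 18.1557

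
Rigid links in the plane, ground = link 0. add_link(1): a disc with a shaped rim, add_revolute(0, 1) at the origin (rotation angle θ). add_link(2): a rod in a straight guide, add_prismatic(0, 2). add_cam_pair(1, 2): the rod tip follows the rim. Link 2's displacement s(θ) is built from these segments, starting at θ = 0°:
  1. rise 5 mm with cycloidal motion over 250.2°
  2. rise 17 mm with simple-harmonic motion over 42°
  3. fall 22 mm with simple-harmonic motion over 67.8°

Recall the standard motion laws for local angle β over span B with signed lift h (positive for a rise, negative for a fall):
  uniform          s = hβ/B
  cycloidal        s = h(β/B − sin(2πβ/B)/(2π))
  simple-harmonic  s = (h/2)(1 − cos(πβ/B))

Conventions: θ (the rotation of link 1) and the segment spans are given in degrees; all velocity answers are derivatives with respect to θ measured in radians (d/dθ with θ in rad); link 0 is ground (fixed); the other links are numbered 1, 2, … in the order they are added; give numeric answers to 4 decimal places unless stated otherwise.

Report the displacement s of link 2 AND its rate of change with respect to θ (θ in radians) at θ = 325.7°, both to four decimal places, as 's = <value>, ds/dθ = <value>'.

segment 1 (0° to 250.2°, cycloidal, h = 5) is passed completely: s = 0.0000 + (5) = 5.0000
segment 2 (250.2° to 292.2°, simple-harmonic, h = 17) is passed completely: s = 5.0000 + (17) = 22.0000
θ = 325.7° falls in segment 3 (292.2° to 360°, simple-harmonic, h = -22): β = 325.7 − 292.2 = 33.5°, B = 67.8°; Δs = -22/2·(1 − cos(π·0.4941)) = -10.7961; s = 22.0000 − 10.7961 = 11.2039
velocity in seg [292.2°–360°] (simple-harmonic), θ in radians: β = 33.5° = 0.5847 rad, B = 67.8° = 1.1833 rad; ds/dθ = (πh/(2B)) sin(πβ/B) = (π·(-22)/(2·1.1833)) sin(π·0.4941) = -29.198524 mm/rad

s = 11.2039, ds/dθ = -29.1985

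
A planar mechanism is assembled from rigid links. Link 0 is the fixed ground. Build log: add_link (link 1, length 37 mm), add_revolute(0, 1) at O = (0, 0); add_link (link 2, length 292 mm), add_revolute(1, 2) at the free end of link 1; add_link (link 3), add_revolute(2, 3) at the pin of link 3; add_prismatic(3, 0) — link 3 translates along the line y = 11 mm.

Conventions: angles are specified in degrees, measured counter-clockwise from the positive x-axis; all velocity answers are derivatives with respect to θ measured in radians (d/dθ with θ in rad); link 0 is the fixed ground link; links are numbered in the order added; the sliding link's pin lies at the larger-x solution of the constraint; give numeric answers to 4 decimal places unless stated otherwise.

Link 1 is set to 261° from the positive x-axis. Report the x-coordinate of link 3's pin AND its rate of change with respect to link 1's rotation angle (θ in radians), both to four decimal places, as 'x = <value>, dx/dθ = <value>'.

geometry: r = 37 mm, L = 292 mm, e = 11 mm
crank pin P = (r cos θ, r sin θ) = (-5.788075, -36.544469)
h = r sin θ − e = -36.544469 − 11 = -47.544469
x = r cos θ + √(L² − h²) = -5.788075 + 288.103321 = 282.315246
dx/dθ = −r sin θ − h·r cos θ/√(L² − h²) (θ in radians; h = -47.544469) = 35.589287

x = 282.3152, dx/dθ = 35.5893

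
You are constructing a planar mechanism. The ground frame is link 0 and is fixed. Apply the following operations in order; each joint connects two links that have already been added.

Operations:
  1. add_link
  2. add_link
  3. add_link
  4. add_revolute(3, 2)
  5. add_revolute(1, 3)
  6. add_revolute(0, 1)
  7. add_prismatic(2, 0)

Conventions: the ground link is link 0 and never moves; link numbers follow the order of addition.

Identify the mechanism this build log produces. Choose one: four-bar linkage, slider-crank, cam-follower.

links: 4 (incl. ground); joints: 3 revolute, 1 prismatic, 0 higher (cam) pair, forming one closed loop
4 links, 3 revolutes + 1 prismatic in one loop → slider-crank

slider-crank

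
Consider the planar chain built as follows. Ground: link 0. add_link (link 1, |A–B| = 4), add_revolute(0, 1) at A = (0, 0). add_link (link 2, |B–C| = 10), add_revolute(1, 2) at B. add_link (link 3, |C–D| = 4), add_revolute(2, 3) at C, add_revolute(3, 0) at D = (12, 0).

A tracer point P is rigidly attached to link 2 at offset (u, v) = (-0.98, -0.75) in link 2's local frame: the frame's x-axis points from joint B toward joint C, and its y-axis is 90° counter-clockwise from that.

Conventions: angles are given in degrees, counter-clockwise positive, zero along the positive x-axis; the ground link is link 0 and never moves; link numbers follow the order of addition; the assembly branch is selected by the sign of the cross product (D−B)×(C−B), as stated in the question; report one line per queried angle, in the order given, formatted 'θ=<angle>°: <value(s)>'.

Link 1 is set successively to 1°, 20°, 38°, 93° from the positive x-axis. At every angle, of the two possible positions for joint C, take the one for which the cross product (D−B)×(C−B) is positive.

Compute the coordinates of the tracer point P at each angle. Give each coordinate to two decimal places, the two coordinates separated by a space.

A=(0,0), D=(12.00,0)
θ=1°: B = A + 4.00·(cos1°, sin1°) = (3.9994, 0.0698)
θ=1°: |BD| = 8.0009
θ=1°: circle(B,10.00) ∩ circle(D,4.00): a=9.2499, h=3.8000
θ=1°:   candidates: C₊=(13.2821,3.7890) cross=30.404; C₋=(13.2157,-3.8108) cross=-30.404
θ=1°:   branch + wants cross > 0 → take C=(13.2821,3.7890) (cross=30.404)
θ=1°: ex = (C−B)/|BC| = (0.9283,0.3719); ey = (-0.3719,0.9283)
θ=1°: P = B + -0.98·ex + -0.75·ey = (3.3686,-0.9909)
θ=20°: B = A + 4.00·(cos20°, sin20°) = (3.7588, 1.3681)
θ=20°: |BD| = 8.3540
θ=20°: circle(B,10.00) ∩ circle(D,4.00): a=9.2045, h=3.9085
θ=20°:   candidates: C₊=(13.4791,3.7165) cross=32.652; C₋=(12.1990,-3.9950) cross=-32.652
θ=20°:   branch + wants cross > 0 → take C=(13.4791,3.7165) (cross=32.652)
θ=20°: ex = (C−B)/|BC| = (0.9720,0.2348); ey = (-0.2348,0.9720)
θ=20°: P = B + -0.98·ex + -0.75·ey = (2.9823,0.4089)
θ=38°: B = A + 4.00·(cos38°, sin38°) = (3.1520, 2.4626)
θ=38°: |BD| = 9.1843
θ=38°: circle(B,10.00) ∩ circle(D,4.00): a=9.1652, h=4.0000
θ=38°:   candidates: C₊=(13.0541,3.8586) cross=36.737; C₋=(10.9091,-3.8484) cross=-36.737
θ=38°:   branch + wants cross > 0 → take C=(13.0541,3.8586) (cross=36.737)
θ=38°: ex = (C−B)/|BC| = (0.9902,0.1396); ey = (-0.1396,0.9902)
θ=38°: P = B + -0.98·ex + -0.75·ey = (2.2863,1.5832)
θ=93°: B = A + 4.00·(cos93°, sin93°) = (-0.2093, 3.9945)
θ=93°: |BD| = 12.8462
θ=93°: circle(B,10.00) ∩ circle(D,4.00): a=9.6925, h=2.4606
θ=93°:   candidates: C₊=(9.7678,3.3192) cross=31.609; C₋=(8.2376,-1.3580) cross=-31.609
θ=93°:   branch + wants cross > 0 → take C=(9.7678,3.3192) (cross=31.609)
θ=93°: ex = (C−B)/|BC| = (0.9977,-0.0675); ey = (0.0675,0.9977)
θ=93°: P = B + -0.98·ex + -0.75·ey = (-1.2378,3.3124)

θ=1°: 3.37 -0.99
θ=20°: 2.98 0.41
θ=38°: 2.29 1.58
θ=93°: -1.24 3.31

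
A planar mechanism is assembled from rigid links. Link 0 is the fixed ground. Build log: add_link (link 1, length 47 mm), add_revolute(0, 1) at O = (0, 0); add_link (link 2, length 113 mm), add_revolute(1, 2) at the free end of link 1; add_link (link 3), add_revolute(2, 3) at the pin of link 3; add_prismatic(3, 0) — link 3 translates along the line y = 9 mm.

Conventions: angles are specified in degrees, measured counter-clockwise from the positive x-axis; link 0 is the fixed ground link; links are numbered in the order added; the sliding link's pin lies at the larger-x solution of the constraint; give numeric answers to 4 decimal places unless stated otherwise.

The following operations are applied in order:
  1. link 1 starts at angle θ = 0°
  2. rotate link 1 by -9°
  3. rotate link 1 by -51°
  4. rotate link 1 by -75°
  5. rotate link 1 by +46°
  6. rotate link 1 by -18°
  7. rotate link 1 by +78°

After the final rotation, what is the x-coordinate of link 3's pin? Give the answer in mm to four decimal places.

geometry: r = 47 mm, L = 113 mm, e = 9 mm; θ starts at 0°
rotate link 1 by -9°: θ ← 0° -9° = -9°
rotate link 1 by -51°: θ ← -9° -51° = -60°
rotate link 1 by -75°: θ ← -60° -75° = -135°
rotate link 1 by +46°: θ ← -135° +46° = -89°
rotate link 1 by -18°: θ ← -89° -18° = -107°
rotate link 1 by +78°: θ ← -107° +78° = -29°
crank pin P = (r cos θ, r sin θ) = (41.107126, -22.786052)
h = r sin θ − e = -22.786052 − 9 = -31.786052
x = r cos θ + √(L² − h²) = 41.107126 + 108.437295 = 149.544421

149.5444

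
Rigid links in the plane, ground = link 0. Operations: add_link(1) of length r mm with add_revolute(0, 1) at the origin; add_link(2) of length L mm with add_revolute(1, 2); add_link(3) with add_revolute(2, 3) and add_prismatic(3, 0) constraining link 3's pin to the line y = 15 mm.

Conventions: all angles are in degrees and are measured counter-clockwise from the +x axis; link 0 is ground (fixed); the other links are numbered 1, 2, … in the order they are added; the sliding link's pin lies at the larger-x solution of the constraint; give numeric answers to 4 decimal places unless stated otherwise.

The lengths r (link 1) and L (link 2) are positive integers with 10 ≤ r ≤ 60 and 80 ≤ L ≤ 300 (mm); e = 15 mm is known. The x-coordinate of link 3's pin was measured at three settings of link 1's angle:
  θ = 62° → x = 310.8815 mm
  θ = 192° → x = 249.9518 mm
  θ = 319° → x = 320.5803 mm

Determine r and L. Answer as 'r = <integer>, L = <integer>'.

constraint per measurement: (x − r cos θ)² + (r sin θ − e)² = L²
subtracting the θ₁ and θ₂ equations cancels the r² and L² terms:
r = (x₁² − x₂²) / (2[(x₁cos θ₁ + e sin θ₁) − (x₂cos θ₂ + e sin θ₂)]) = 42.0000 → r = 42
L² = (x₁ − r cos θ₁)² + (r sin θ₁ − e)² = 85263.9911 → L = 292.0000 → L = 292
check at θ₃=319°: x = 320.5803 (printed 320.5803) ✓

r = 42, L = 292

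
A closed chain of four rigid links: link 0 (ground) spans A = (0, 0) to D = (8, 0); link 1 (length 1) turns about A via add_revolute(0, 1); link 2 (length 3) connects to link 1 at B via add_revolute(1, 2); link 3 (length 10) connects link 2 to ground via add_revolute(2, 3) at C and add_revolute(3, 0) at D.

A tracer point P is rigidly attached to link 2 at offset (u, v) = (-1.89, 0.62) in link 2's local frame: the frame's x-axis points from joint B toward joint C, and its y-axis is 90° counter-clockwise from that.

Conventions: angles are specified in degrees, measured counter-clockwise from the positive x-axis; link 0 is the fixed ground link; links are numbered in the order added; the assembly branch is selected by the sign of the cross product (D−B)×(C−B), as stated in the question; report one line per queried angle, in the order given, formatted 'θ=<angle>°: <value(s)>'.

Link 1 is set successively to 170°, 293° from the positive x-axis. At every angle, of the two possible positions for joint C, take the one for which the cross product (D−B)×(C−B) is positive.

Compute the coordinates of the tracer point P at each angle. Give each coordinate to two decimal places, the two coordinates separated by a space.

A=(0,0), D=(8.00,0)
θ=170°: B = A + 1.00·(cos170°, sin170°) = (-0.9848, 0.1736)
θ=170°: |BD| = 8.9865
θ=170°: circle(B,3.00) ∩ circle(D,10.00): a=-0.5699, h=2.9454
θ=170°:   candidates: C₊=(-1.4977,3.1295) cross=26.469; C₋=(-1.6115,-2.7602) cross=-26.469
θ=170°:   branch + wants cross > 0 → take C=(-1.4977,3.1295) (cross=26.469)
θ=170°: ex = (C−B)/|BC| = (-0.1710,0.9853); ey = (-0.9853,-0.1710)
θ=170°: P = B + -1.89·ex + 0.62·ey = (-1.2726,-1.7945)
θ=293°: B = A + 1.00·(cos293°, sin293°) = (0.3907, -0.9205)
θ=293°: |BD| = 7.6647
θ=293°: circle(B,3.00) ∩ circle(D,10.00): a=-2.1039, h=2.1386
θ=293°:   candidates: C₊=(-1.9548,0.9499) cross=16.392; C₋=(-1.4411,-3.2963) cross=-16.392
θ=293°:   branch + wants cross > 0 → take C=(-1.9548,0.9499) (cross=16.392)
θ=293°: ex = (C−B)/|BC| = (-0.7818,0.6235); ey = (-0.6235,-0.7818)
θ=293°: P = B + -1.89·ex + 0.62·ey = (1.4818,-2.5836)

θ=170°: -1.27 -1.79
θ=293°: 1.48 -2.58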